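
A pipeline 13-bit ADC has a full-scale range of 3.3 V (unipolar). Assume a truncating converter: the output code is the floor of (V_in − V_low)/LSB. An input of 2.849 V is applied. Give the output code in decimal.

Full-scale span = 3.3 V; LSB = 3.3/2^13 = 402.83 µV.
(V_in − V_low)/LSB = (2.849 − 0) / 0.000402832 = 7072.427.
So the output code is 7072.

code 7072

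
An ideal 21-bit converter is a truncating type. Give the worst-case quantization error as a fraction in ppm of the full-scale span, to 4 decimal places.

0.4768 ppm

Truncating → worst-case error = 1 LSB = V_FS/2^21, so 1e+06/2097152 = 0.476837 ppm of full scale.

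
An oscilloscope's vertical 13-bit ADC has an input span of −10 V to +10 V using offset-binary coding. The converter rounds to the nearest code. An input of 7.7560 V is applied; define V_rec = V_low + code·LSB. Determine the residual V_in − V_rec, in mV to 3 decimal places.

LSB = 20/2^13 = 2.441 mV.
(7.7560 − (−10))/0.00244141 = 7272.8576; round gives code 7273.
Code 7273 maps back to (−10) + 7273×0.00244141 V = 7.7563477 V.
Error = 7.7560 − 7.7563477 = -0.000347656 V = -0.348 mV.

-0.348 mV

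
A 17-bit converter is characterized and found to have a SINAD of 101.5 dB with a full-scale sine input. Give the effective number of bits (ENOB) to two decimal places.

ENOB = (SINAD − 1.76) / 6.02 = (101.5 − 1.76)/6.02 = 16.568.

16.57 bits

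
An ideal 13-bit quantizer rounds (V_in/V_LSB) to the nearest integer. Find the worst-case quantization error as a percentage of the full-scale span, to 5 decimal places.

Rounding → worst-case error = ½ LSB = V_FS/2^14, so 100/16384 = 0.00610352 % of full scale.

0.00610 %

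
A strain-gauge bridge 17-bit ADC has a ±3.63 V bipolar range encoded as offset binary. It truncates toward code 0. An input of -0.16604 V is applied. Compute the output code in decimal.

code 62538

Full-scale span = 7.26 V; LSB = 7.26/2^17 = 55.39 µV.
(-0.16604 − (−3.63)) / 5.53894e-05 = 62538.315 LSBs.
So the output code is 62538.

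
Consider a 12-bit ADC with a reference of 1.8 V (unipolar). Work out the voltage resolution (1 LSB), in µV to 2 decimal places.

Full-scale span = 1.8 V.
LSB = 1.8 / 2^12 = 1.8 / 4096 = 0.000439453 V = 439.45 µV.

439.45 µV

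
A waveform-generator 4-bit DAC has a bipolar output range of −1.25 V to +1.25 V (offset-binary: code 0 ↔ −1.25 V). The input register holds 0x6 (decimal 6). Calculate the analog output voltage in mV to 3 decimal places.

LSB = 2.5 V / 2^4 = 156.250 mV.
Code 0x6 = 6 decimal.
V_out = (−1.25) + 6 × 0.15625 V = -0.3125 V.
= -312.500 mV.

-312.500 mV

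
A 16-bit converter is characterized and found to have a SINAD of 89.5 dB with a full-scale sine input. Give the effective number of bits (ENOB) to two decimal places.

14.57 bits

ENOB = (SINAD − 1.76) / 6.02 = (89.5 − 1.76)/6.02 = 14.575.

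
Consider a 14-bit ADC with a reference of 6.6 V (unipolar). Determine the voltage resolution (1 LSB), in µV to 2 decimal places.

402.83 µV

Full-scale span = 6.6 V.
LSB = 6.6 / 2^14 = 6.6 / 16384 = 0.000402832 V = 402.83 µV.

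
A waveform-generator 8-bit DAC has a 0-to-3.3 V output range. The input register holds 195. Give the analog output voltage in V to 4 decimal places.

LSB = 3.3 V / 2^8 = 12.891 mV.
V_out = 0 + 195 × 0.0128906 V = 2.51367 V.

2.5137 V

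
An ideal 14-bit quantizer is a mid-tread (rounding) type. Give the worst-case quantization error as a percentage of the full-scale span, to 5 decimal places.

0.00305 %

Rounding → worst-case error = ½ LSB = V_FS/2^15, so 100/32768 = 0.00305176 % of full scale.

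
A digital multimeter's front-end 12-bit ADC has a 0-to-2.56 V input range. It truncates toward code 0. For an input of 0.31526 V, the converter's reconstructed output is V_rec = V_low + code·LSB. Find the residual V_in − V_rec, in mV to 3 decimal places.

0.260 mV

One LSB is 2.56 V / 4096 = 0.625 mV.
(0.31526 − 0)/0.000625 = 504.4160; ⌊·⌋ gives code 504.
Reconstructed: 0.315 V.
Error = 0.31526 − 0.315 = 0.00026 V = 0.260 mV.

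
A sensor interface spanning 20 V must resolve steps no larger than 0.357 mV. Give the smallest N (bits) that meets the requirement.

16 bits

Number of steps required ≥ 20 V / 0.357 mV = 56022.41.
Need 2^N ≥ 56022.41; 2^15 = 32768, 2^16 = 65536.
Minimum N = 16.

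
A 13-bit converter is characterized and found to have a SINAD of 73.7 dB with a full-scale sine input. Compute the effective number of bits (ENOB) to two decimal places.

ENOB = (SINAD − 1.76) / 6.02 = (73.7 − 1.76)/6.02 = 11.950.

11.95 bits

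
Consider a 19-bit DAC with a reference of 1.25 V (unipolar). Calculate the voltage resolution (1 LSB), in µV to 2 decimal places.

Full-scale span = 1.25 V.
LSB = 1.25 / 2^19 = 1.25 / 524288 = 2.38419e-06 V = 2.38 µV.

2.38 µV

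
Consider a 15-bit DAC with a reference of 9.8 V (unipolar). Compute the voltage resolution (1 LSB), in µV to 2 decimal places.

299.07 µV

Full-scale span = 9.8 V.
LSB = 9.8 / 2^15 = 9.8 / 32768 = 0.000299072 V = 299.07 µV.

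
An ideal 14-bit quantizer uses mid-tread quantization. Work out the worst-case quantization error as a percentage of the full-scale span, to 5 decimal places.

Rounding → worst-case error = ½ LSB = V_FS/2^15, so 100/32768 = 0.00305176 % of full scale.

0.00305 %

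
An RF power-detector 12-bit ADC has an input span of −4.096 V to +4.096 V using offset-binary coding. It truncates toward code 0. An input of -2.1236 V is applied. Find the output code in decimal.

code 986

With 4096 levels over 8.192 V, one step is 2.000 mV.
Input sits at 986.200 steps above V_low.
So the output code is 986.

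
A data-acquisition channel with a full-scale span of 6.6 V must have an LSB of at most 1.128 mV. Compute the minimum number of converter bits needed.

13 bits

Number of steps required ≥ 6.6 V / 1.128 mV = 5851.06.
Need 2^N ≥ 5851.06; 2^12 = 4096, 2^13 = 8192.
Minimum N = 13.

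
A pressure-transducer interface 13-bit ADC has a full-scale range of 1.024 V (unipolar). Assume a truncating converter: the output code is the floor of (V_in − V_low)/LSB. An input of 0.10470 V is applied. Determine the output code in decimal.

code 837

Full-scale span = 1.024 V; LSB = 1.024/2^13 = 125.00 µV.
Input sits at 837.600 steps above V_low.
Floor → code 837.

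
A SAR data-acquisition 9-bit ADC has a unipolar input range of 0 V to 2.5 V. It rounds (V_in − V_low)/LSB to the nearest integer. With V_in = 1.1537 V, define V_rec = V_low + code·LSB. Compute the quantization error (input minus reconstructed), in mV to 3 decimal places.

1.356 mV

Step size: 2.5 V ÷ 2^9 = 4.883 mV.
Scaled input = 236.2778 LSBs, so code = 236.
Reconstructed: 1.1523438 V.
V_in − V_rec = 0.00135625 V = 1.356 mV.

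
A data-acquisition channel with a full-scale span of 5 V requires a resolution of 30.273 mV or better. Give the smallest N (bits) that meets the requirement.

8 bits

Number of steps required ≥ 5 V / 30.273 mV = 165.16.
Need 2^N ≥ 165.16; 2^7 = 128, 2^8 = 256.
Minimum N = 8.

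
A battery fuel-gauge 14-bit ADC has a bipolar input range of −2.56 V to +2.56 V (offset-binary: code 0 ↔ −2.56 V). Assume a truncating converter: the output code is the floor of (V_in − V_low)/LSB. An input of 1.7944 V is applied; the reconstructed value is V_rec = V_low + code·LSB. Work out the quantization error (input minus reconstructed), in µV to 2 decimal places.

25.00 µV

One LSB is 5.12 V / 16384 = 312.50 µV.
(V_in − V_low)/LSB = (1.7944 − (−2.56))/0.0003125 = 13934.0800 → code 13934 (floor).
Code 13934 maps back to (−2.56) + 13934×0.0003125 V = 1.794375 V.
V_in − V_rec = 2.5e-05 V = 25.00 µV.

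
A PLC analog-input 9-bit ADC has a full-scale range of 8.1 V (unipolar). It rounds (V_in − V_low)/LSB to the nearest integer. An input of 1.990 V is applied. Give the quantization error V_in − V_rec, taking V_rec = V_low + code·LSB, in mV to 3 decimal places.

-3.359 mV

Step size: 8.1 V ÷ 2^9 = 15.820 mV.
(1.990 − 0)/0.0158203 = 125.7877; round gives code 126.
Reconstructed: 1.9933594 V.
V_in − V_rec = -0.00335937 V = -3.359 mV.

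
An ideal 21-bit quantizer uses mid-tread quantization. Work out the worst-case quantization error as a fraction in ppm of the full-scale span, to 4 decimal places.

0.2384 ppm

Rounding → worst-case error = ½ LSB = V_FS/2^22, so 1e+06/4194304 = 0.238419 ppm of full scale.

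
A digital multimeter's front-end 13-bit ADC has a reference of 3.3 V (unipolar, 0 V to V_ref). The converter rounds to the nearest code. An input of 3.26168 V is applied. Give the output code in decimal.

With 8192 levels over 3.3 V, one step is 402.83 µV.
Input sits at 8096.874 steps above V_low.
round(8096.874) = 8097.

code 8097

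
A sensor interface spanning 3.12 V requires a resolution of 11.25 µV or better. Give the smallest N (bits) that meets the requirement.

Number of steps required ≥ 3.12 V / 11.25 µV = 277333.33.
Need 2^N ≥ 277333.33; 2^18 = 262144, 2^19 = 524288.
Minimum N = 19.

19 bits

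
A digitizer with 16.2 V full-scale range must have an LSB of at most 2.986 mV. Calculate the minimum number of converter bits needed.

13 bits

Number of steps required ≥ 16.2 V / 2.986 mV = 5425.32.
Need 2^N ≥ 5425.32; 2^12 = 4096, 2^13 = 8192.
Minimum N = 13.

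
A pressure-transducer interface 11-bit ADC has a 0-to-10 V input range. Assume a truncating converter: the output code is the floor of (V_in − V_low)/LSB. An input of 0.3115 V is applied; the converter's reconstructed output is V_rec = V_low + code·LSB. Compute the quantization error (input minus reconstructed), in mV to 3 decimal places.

3.883 mV

Step size: 10 V ÷ 2^11 = 4.883 mV.
(0.3115 − 0)/0.00488281 = 63.7952; ⌊·⌋ gives code 63.
Code 63 maps back to 0 + 63×0.00488281 V = 0.30761719 V.
Difference: 0.00388281 V → 3.883 mV.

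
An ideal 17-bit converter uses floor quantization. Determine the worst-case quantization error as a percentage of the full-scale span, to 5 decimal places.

0.00076 %

Truncating → worst-case error = 1 LSB = V_FS/2^17, so 100/131072 = 0.000762939 % of full scale.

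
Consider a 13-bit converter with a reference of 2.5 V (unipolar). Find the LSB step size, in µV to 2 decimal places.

305.18 µV

Full-scale span = 2.5 V.
LSB = 2.5 / 2^13 = 2.5 / 8192 = 0.000305176 V = 305.18 µV.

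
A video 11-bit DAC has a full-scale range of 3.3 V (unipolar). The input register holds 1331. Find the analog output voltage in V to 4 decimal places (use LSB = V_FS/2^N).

LSB = 3.3 V / 2^11 = 1.611 mV.
V_out = 0 + 1331 × 0.00161133 V = 2.14468 V.

2.1447 V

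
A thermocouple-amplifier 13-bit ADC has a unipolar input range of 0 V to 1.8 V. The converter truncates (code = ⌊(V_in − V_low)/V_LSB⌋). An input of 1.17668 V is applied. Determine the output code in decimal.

code 5355

With 8192 levels over 1.8 V, one step is 219.73 µV.
(V_in − V_low)/LSB = (1.17668 − 0) / 0.000219727 = 5355.201.
⌊·⌋(5355.201) = 5355.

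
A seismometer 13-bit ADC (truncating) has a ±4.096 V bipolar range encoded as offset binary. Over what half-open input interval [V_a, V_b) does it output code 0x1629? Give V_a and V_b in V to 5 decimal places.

LSB = 8.192/2^13 = 1.000 mV.
Code 0x1629 = 5673 decimal.
V_a = V_low + 5673·LSB = 1.577 V; V_b = V_low + 5674·LSB = 1.578 V.

[1.57700 V, 1.57800 V)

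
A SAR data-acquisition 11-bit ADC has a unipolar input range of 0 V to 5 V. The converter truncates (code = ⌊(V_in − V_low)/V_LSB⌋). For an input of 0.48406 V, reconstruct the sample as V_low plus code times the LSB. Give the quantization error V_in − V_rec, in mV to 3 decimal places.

0.662 mV

Step size: 5 V ÷ 2^11 = 2.441 mV.
(0.48406 − 0)/0.00244141 = 198.2710; ⌊·⌋ gives code 198.
V_rec = 0 + 198·0.00244141 = 0.48339844 V.
V_in − V_rec = 0.000661563 V = 0.662 mV.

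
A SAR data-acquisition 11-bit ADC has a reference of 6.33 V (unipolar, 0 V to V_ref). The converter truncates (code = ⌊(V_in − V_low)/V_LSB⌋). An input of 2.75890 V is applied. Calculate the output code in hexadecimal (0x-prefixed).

With 2048 levels over 6.33 V, one step is 3.091 mV.
(V_in − V_low)/LSB = (2.75890 − 0) / 0.00309082 = 892.611.
⌊·⌋(892.611) = 892.
In hexadecimal (0x-prefixed): 0x37C.

code 0x37C (decimal 892)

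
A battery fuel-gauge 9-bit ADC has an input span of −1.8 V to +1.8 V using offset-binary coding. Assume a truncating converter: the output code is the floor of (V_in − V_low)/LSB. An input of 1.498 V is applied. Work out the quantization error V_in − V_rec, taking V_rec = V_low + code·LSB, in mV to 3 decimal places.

LSB = 3.6/2^9 = 7.031 mV.
(1.498 − (−1.8))/0.00703125 = 469.0489; ⌊·⌋ gives code 469.
Reconstructed: 1.4976562 V.
Error = 1.498 − 1.4976562 = 0.00034375 V = 0.344 mV.

0.344 mV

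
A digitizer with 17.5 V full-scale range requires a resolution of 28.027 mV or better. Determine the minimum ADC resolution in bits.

Number of steps required ≥ 17.5 V / 28.027 mV = 624.40.
Need 2^N ≥ 624.40; 2^9 = 512, 2^10 = 1024.
Minimum N = 10.

10 bits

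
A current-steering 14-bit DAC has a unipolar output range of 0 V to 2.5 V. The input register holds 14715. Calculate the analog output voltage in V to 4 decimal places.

2.2453 V

LSB = 2.5 V / 2^14 = 152.59 µV.
V_out = 0 + 14715 × 0.000152588 V = 2.24533 V.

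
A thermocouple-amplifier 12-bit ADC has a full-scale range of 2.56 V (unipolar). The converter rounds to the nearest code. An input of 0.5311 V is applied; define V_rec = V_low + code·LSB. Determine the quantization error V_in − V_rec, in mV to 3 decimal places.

-0.150 mV

LSB = 2.56/2^12 = 0.625 mV.
(V_in − V_low)/LSB = (0.5311 − 0)/0.000625 = 849.7600 → code 850 (round).
V_rec = 0 + 850·0.000625 = 0.53125 V.
Error = 0.5311 − 0.53125 = -0.00015 V = -0.150 mV.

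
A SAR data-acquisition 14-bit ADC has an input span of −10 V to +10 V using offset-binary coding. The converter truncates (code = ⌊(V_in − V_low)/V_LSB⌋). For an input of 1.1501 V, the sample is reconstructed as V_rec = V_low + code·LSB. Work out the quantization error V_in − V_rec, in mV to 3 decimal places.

Step size: 20 V ÷ 2^14 = 1.221 mV.
(V_in − V_low)/LSB = (1.1501 − (−10))/0.0012207 = 9134.1619 → code 9134 (floor).
Code 9134 maps back to (−10) + 9134×0.0012207 V = 1.1499023 V.
Difference: 0.000197656 V → 0.198 mV.

0.198 mV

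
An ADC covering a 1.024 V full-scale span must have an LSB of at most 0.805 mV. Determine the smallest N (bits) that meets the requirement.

11 bits

Number of steps required ≥ 1.024 V / 0.805 mV = 1272.05.
Need 2^N ≥ 1272.05; 2^10 = 1024, 2^11 = 2048.
Minimum N = 11.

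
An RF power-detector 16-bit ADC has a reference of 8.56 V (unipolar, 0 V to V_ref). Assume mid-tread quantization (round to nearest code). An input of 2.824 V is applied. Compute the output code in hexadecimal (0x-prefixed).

Full-scale span = 8.56 V; LSB = 8.56/2^16 = 130.62 µV.
Input sits at 21620.755 steps above V_low.
So the output code is 21621.
In hexadecimal (0x-prefixed): 0x5475.

code 0x5475 (decimal 21621)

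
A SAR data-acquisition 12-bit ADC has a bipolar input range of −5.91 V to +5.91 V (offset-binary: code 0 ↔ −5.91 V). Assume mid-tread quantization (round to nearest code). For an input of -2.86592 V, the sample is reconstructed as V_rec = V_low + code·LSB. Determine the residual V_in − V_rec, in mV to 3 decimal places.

LSB = 11.82/2^12 = 2.886 mV.
(V_in − V_low)/LSB = (-2.86592 − (−5.91))/0.00288574 = 1054.8690 → code 1055 (round).
Reconstructed: -2.865542 V.
V_in − V_rec = -0.000378008 V = -0.378 mV.

-0.378 mV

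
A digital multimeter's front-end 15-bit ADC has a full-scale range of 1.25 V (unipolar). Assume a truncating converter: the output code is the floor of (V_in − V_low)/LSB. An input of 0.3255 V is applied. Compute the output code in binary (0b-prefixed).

code 0b10000101010100 (decimal 8532)

Full-scale span = 1.25 V; LSB = 1.25/2^15 = 38.15 µV.
(V_in − V_low)/LSB = (0.3255 − 0) / 3.8147e-05 = 8532.787.
So the output code is 8532.
In binary (0b-prefixed): 0b10000101010100.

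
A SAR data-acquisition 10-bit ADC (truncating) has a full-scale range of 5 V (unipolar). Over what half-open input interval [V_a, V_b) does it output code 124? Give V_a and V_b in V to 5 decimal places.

[0.60547 V, 0.61035 V)

LSB = 5/2^10 = 4.883 mV.
V_a = V_low + 124·LSB = 0.605469 V; V_b = V_low + 125·LSB = 0.610352 V.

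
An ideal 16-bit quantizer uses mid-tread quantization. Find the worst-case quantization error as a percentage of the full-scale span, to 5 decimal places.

0.00076 %

Rounding → worst-case error = ½ LSB = V_FS/2^17, so 100/131072 = 0.000762939 % of full scale.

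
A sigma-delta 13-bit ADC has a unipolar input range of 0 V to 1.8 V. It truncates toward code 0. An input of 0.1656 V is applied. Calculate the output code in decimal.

code 753

Full-scale span = 1.8 V; LSB = 1.8/2^13 = 219.73 µV.
(0.1656 − 0) / 0.000219727 = 753.664 LSBs.
So the output code is 753.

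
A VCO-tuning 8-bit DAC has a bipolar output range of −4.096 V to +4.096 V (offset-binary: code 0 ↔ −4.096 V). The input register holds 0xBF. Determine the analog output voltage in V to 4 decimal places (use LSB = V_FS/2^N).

2.0160 V

LSB = 8.192 V / 2^8 = 32.000 mV.
Code 0xBF = 191 decimal.
V_out = (−4.096) + 191 × 0.032 V = 2.016 V.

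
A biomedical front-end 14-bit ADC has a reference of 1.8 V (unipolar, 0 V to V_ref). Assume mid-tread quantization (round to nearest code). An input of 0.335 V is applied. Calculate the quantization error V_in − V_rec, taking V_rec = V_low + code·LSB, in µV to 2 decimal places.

One LSB is 1.8 V / 16384 = 109.86 µV.
Scaled input = 3049.2444 LSBs, so code = 3049.
Code 3049 maps back to 0 + 3049×0.000109863 V = 0.33497314 V.
Difference: 2.68555e-05 V → 26.86 µV.

26.86 µV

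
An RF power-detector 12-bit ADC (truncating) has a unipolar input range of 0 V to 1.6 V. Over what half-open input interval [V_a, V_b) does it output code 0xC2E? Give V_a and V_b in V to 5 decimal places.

[1.21797 V, 1.21836 V)

LSB = 1.6/2^12 = 390.62 µV.
Code 0xC2E = 3118 decimal.
V_a = V_low + 3118·LSB = 1.21797 V; V_b = V_low + 3119·LSB = 1.21836 V.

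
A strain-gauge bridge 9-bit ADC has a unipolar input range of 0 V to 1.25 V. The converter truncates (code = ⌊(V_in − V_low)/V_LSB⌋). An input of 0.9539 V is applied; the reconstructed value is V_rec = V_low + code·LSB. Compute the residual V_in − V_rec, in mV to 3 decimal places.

Step size: 1.25 V ÷ 2^9 = 2.441 mV.
Scaled input = 390.7174 LSBs, so code = 390.
Code 390 maps back to 0 + 390×0.00244141 V = 0.95214844 V.
Error = 0.9539 − 0.95214844 = 0.00175156 V = 1.752 mV.

1.752 mV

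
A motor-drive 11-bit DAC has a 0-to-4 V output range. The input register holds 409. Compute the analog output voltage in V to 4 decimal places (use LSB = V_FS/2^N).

LSB = 4 V / 2^11 = 1.953 mV.
V_out = 0 + 409 × 0.00195312 V = 0.798828 V.

0.7988 V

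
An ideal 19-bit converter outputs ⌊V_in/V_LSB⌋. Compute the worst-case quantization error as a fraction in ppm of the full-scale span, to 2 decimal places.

Truncating → worst-case error = 1 LSB = V_FS/2^19, so 1e+06/524288 = 1.90735 ppm of full scale.

1.91 ppm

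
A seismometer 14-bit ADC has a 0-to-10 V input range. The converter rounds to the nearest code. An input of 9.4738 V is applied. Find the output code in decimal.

code 15522

Full-scale span = 10 V; LSB = 10/2^14 = 0.610 mV.
Input sits at 15521.874 steps above V_low.
So the output code is 15522.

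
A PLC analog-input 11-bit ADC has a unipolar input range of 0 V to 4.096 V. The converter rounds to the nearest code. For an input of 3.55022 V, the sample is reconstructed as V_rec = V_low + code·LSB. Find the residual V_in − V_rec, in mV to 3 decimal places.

Step size: 4.096 V ÷ 2^11 = 2.000 mV.
(V_in − V_low)/LSB = (3.55022 − 0)/0.002 = 1775.1100 → code 1775 (round).
Code 1775 maps back to 0 + 1775×0.002 V = 3.55 V.
Difference: 0.00022 V → 0.220 mV.

0.220 mV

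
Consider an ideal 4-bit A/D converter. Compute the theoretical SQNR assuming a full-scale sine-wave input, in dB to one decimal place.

SNR ≈ 6.02·N + 1.76 dB = 6.02·4 + 1.76 = 25.84 dB.

25.8 dB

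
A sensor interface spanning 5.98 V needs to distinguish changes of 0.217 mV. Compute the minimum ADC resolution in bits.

15 bits

Number of steps required ≥ 5.98 V / 0.217 mV = 27557.60.
Need 2^N ≥ 27557.60; 2^14 = 16384, 2^15 = 32768.
Minimum N = 15.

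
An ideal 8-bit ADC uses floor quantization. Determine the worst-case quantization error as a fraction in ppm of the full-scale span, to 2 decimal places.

3906.25 ppm

Truncating → worst-case error = 1 LSB = V_FS/2^8, so 1e+06/256 = 3906.25 ppm of full scale.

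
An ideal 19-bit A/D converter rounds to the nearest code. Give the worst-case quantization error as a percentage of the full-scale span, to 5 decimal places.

Rounding → worst-case error = ½ LSB = V_FS/2^20, so 100/1048576 = 9.53674e-05 % of full scale.

0.00010 %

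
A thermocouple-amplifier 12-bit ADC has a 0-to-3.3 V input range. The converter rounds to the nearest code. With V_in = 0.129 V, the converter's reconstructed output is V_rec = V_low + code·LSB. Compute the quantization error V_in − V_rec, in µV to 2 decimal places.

93.75 µV

One LSB is 3.3 V / 4096 = 0.806 mV.
Scaled input = 160.1164 LSBs, so code = 160.
Code 160 maps back to 0 + 160×0.000805664 V = 0.12890625 V.
Difference: 9.375e-05 V → 93.75 µV.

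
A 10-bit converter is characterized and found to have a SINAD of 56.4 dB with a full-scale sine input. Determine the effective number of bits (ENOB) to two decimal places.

9.08 bits

ENOB = (SINAD − 1.76) / 6.02 = (56.4 − 1.76)/6.02 = 9.076.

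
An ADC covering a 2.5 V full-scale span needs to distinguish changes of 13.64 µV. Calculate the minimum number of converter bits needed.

18 bits

Number of steps required ≥ 2.5 V / 13.64 µV = 183284.46.
Need 2^N ≥ 183284.46; 2^17 = 131072, 2^18 = 262144.
Minimum N = 18.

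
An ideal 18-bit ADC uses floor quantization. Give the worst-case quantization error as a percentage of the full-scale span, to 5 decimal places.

0.00038 %

Truncating → worst-case error = 1 LSB = V_FS/2^18, so 100/262144 = 0.00038147 % of full scale.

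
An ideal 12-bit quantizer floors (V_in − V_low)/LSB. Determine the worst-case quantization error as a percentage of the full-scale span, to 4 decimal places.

0.0244 %

Truncating → worst-case error = 1 LSB = V_FS/2^12, so 100/4096 = 0.0244141 % of full scale.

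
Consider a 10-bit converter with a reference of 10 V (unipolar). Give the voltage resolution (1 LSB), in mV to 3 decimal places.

Full-scale span = 10 V.
LSB = 10 / 2^10 = 10 / 1024 = 0.00976562 V = 9.766 mV.

9.766 mV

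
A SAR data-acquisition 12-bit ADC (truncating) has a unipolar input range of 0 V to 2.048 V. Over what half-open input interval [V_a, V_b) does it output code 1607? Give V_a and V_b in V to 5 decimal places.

[0.80350 V, 0.80400 V)

LSB = 2.048/2^12 = 0.500 mV.
V_a = V_low + 1607·LSB = 0.8035 V; V_b = V_low + 1608·LSB = 0.804 V.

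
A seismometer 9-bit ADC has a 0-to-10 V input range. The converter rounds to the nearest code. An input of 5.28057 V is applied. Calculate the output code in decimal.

code 270

With 512 levels over 10 V, one step is 19.531 mV.
(5.28057 − 0) / 0.0195312 = 270.365 LSBs.
Round → code 270.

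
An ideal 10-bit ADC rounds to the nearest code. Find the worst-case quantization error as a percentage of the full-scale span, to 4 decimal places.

Rounding → worst-case error = ½ LSB = V_FS/2^11, so 100/2048 = 0.0488281 % of full scale.

0.0488 %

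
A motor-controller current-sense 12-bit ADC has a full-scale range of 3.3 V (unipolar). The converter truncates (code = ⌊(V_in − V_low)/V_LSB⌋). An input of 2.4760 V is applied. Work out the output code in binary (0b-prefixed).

code 0b110000000001 (decimal 3073)

LSB = 3.3 V / 4096 = 0.806 mV.
(V_in − V_low)/LSB = (2.4760 − 0) / 0.000805664 = 3073.241.
⌊·⌋(3073.241) = 3073.
In binary (0b-prefixed): 0b110000000001.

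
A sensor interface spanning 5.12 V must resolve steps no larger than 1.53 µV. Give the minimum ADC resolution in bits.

Number of steps required ≥ 5.12 V / 1.53 µV = 3346405.23.
Need 2^N ≥ 3346405.23; 2^21 = 2097152, 2^22 = 4194304.
Minimum N = 22.

22 bits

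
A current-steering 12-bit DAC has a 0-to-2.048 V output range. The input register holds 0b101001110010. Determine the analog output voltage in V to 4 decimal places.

LSB = 2.048 V / 2^12 = 0.500 mV.
Code 0b101001110010 = 2674 decimal.
V_out = 0 + 2674 × 0.0005 V = 1.337 V.

1.3370 V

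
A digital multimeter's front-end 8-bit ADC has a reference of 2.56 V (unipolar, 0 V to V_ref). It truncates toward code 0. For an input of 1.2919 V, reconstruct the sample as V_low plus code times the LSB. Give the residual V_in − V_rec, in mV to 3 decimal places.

One LSB is 2.56 V / 256 = 10.000 mV.
Scaled input = 129.1900 LSBs, so code = 129.
V_rec = 0 + 129·0.01 = 1.29 V.
V_in − V_rec = 0.0019 V = 1.900 mV.

1.900 mV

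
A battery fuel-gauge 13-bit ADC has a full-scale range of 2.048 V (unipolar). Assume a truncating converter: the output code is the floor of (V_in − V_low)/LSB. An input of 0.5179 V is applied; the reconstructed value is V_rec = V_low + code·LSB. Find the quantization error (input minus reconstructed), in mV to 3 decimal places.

Step size: 2.048 V ÷ 2^13 = 250.00 µV.
Scaled input = 2071.6000 LSBs, so code = 2071.
V_rec = 0 + 2071·0.00025 = 0.51775 V.
V_in − V_rec = 0.00015 V = 0.150 mV.

0.150 mV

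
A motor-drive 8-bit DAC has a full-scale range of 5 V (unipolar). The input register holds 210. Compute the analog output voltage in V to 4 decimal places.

4.1016 V

LSB = 5 V / 2^8 = 19.531 mV.
V_out = 0 + 210 × 0.0195312 V = 4.10156 V.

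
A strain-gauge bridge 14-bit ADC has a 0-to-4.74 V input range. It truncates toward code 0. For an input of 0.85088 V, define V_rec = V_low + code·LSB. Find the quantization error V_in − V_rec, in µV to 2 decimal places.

29.17 µV

Step size: 4.74 V ÷ 2^14 = 289.31 µV.
(V_in − V_low)/LSB = (0.85088 − 0)/0.000289307 = 2941.1008 → code 2941 (floor).
Reconstructed: 0.85085083 V.
Error = 0.85088 − 0.85085083 = 2.91699e-05 V = 29.17 µV.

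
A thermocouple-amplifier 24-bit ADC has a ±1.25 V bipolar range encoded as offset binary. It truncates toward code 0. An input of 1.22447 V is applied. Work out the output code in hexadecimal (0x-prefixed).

code 0xFD62BF (decimal 16605887)

LSB = 2.5 V / 16777216 = 0.15 µV.
(1.22447 − (−1.25)) / 1.49012e-07 = 16605887.070 LSBs.
⌊·⌋(16605887.070) = 16605887.
In hexadecimal (0x-prefixed): 0xFD62BF.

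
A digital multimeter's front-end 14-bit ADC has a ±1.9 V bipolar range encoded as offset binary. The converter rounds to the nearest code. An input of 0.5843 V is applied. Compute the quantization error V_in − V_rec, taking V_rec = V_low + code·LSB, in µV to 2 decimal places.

LSB = 3.8/2^14 = 231.93 µV.
(V_in − V_low)/LSB = (0.5843 − (−1.9))/0.000231934 = 10711.2556 → code 10711 (round).
V_rec = (−1.9) + 10711·0.000231934 = 0.58424072 V.
V_in − V_rec = 5.92773e-05 V = 59.28 µV.

59.28 µV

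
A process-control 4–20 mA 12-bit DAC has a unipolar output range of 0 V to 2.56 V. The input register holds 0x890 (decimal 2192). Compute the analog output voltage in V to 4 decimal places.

LSB = 2.56 V / 2^12 = 0.625 mV.
Code 0x890 = 2192 decimal.
V_out = 0 + 2192 × 0.000625 V = 1.37 V.

1.3700 V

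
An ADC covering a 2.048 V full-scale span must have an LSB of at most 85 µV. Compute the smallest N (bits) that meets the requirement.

15 bits

Number of steps required ≥ 2.048 V / 85 µV = 24094.12.
Need 2^N ≥ 24094.12; 2^14 = 16384, 2^15 = 32768.
Minimum N = 15.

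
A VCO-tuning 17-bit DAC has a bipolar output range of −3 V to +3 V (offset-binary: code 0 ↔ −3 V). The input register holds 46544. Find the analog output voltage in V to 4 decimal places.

LSB = 6 V / 2^17 = 45.78 µV.
V_out = (−3) + 46544 × 4.57764e-05 V = -0.869385 V.

-0.8694 V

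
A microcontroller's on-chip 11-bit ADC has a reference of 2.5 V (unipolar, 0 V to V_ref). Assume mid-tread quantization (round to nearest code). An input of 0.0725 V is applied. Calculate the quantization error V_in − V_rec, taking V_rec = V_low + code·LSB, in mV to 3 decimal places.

One LSB is 2.5 V / 2048 = 1.221 mV.
Scaled input = 59.3920 LSBs, so code = 59.
Reconstructed: 0.072021484 V.
Error = 0.0725 − 0.072021484 = 0.000478516 V = 0.479 mV.

0.479 mV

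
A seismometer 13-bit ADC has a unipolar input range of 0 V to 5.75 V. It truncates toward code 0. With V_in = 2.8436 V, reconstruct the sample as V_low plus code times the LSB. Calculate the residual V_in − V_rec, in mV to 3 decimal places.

LSB = 5.75/2^13 = 0.702 mV.
Scaled input = 4051.2646 LSBs, so code = 4051.
Code 4051 maps back to 0 + 4051×0.000701904 V = 2.8434143 V.
Difference: 0.000185693 V → 0.186 mV.

0.186 mV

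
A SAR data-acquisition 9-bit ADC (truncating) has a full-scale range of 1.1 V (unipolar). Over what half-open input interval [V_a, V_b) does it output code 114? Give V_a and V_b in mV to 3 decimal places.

LSB = 1.1/2^9 = 2.148 mV.
V_a = V_low + 114·LSB = 0.244922 V; V_b = V_low + 115·LSB = 0.24707 V.

[244.922 mV, 247.070 mV)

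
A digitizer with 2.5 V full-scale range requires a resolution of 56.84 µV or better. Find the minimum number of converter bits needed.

Number of steps required ≥ 2.5 V / 56.84 µV = 43983.11.
Need 2^N ≥ 43983.11; 2^15 = 32768, 2^16 = 65536.
Minimum N = 16.

16 bits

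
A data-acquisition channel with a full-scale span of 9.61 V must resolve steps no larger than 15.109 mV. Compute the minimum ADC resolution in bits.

10 bits

Number of steps required ≥ 9.61 V / 15.109 mV = 636.04.
Need 2^N ≥ 636.04; 2^9 = 512, 2^10 = 1024.
Minimum N = 10.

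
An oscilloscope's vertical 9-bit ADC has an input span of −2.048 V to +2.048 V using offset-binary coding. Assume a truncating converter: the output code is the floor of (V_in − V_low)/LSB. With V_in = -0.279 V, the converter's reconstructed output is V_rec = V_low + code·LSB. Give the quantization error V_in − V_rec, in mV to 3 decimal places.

1.000 mV

Step size: 4.096 V ÷ 2^9 = 8.000 mV.
(V_in − V_low)/LSB = (-0.279 − (−2.048))/0.008 = 221.1250 → code 221 (floor).
Reconstructed: -0.28 V.
V_in − V_rec = 0.001 V = 1.000 mV.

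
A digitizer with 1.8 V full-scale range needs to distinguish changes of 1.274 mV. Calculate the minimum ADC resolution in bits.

11 bits

Number of steps required ≥ 1.8 V / 1.274 mV = 1412.87.
Need 2^N ≥ 1412.87; 2^10 = 1024, 2^11 = 2048.
Minimum N = 11.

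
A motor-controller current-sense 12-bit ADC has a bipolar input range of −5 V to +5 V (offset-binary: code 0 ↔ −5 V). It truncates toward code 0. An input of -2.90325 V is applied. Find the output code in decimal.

LSB = 10 V / 4096 = 2.441 mV.
(-2.90325 − (−5)) / 0.00244141 = 858.829 LSBs.
So the output code is 858.

code 858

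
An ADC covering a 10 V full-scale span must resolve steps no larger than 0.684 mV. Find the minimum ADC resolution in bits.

14 bits

Number of steps required ≥ 10 V / 0.684 mV = 14619.88.
Need 2^N ≥ 14619.88; 2^13 = 8192, 2^14 = 16384.
Minimum N = 14.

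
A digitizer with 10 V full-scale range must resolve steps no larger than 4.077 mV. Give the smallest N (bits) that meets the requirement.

Number of steps required ≥ 10 V / 4.077 mV = 2452.78.
Need 2^N ≥ 2452.78; 2^11 = 2048, 2^12 = 4096.
Minimum N = 12.

12 bits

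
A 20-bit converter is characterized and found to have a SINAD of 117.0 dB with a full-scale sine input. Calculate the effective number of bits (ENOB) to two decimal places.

19.14 bits

ENOB = (SINAD − 1.76) / 6.02 = (117.0 − 1.76)/6.02 = 19.143.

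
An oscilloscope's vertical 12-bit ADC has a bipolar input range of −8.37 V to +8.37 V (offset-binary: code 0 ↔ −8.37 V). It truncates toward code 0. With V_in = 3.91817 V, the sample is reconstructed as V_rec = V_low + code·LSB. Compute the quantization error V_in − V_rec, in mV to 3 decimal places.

LSB = 16.74/2^12 = 4.087 mV.
Scaled input = 3006.7111 LSBs, so code = 3006.
V_rec = (−8.37) + 3006·0.00408691 = 3.9152637 V.
V_in − V_rec = 0.00290633 V = 2.906 mV.

2.906 mV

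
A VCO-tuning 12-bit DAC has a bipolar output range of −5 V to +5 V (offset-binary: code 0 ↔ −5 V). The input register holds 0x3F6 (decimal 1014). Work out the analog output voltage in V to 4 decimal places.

-2.5244 V

LSB = 10 V / 2^12 = 2.441 mV.
Code 0x3F6 = 1014 decimal.
V_out = (−5) + 1014 × 0.00244141 V = -2.52441 V.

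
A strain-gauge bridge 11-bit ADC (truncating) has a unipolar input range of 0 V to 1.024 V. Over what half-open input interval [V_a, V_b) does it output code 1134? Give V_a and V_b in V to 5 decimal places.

[0.56700 V, 0.56750 V)

LSB = 1.024/2^11 = 0.500 mV.
V_a = V_low + 1134·LSB = 0.567 V; V_b = V_low + 1135·LSB = 0.5675 V.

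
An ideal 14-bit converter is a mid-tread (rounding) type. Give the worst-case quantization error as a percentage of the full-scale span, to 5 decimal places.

0.00305 %

Rounding → worst-case error = ½ LSB = V_FS/2^15, so 100/32768 = 0.00305176 % of full scale.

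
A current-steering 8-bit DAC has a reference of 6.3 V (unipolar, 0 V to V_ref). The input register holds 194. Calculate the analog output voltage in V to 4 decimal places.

4.7742 V

LSB = 6.3 V / 2^8 = 24.609 mV.
V_out = 0 + 194 × 0.0246094 V = 4.77422 V.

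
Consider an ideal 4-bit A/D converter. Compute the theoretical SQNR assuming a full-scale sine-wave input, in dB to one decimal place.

SNR ≈ 6.02·N + 1.76 dB = 6.02·4 + 1.76 = 25.84 dB.

25.8 dB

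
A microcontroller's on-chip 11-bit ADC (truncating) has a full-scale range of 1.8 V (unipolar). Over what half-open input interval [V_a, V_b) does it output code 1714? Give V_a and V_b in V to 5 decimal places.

LSB = 1.8/2^11 = 0.879 mV.
V_a = V_low + 1714·LSB = 1.50645 V; V_b = V_low + 1715·LSB = 1.50732 V.

[1.50645 V, 1.50732 V)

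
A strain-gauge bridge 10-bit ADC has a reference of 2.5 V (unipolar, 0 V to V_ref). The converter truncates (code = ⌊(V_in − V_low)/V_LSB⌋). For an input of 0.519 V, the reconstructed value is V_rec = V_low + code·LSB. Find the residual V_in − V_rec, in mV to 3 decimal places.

1.422 mV

Step size: 2.5 V ÷ 2^10 = 2.441 mV.
Scaled input = 212.5824 LSBs, so code = 212.
Reconstructed: 0.51757812 V.
Difference: 0.00142187 V → 1.422 mV.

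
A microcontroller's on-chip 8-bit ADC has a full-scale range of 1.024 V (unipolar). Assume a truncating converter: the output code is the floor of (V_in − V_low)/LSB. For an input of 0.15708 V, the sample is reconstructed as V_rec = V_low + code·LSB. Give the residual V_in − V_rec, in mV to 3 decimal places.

1.080 mV

Step size: 1.024 V ÷ 2^8 = 4.000 mV.
Scaled input = 39.2700 LSBs, so code = 39.
Reconstructed: 0.156 V.
V_in − V_rec = 0.00108 V = 1.080 mV.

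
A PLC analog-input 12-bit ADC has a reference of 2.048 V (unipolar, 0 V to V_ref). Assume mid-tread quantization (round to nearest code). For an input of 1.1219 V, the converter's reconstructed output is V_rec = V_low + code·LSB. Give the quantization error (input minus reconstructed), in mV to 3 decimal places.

One LSB is 2.048 V / 4096 = 0.500 mV.
Scaled input = 2243.8000 LSBs, so code = 2244.
Code 2244 maps back to 0 + 2244×0.0005 V = 1.122 V.
Difference: -0.0001 V → -0.100 mV.

-0.100 mV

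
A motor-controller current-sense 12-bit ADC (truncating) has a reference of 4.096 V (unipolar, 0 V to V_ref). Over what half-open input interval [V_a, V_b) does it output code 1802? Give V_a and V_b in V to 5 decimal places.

LSB = 4.096/2^12 = 1.000 mV.
V_a = V_low + 1802·LSB = 1.802 V; V_b = V_low + 1803·LSB = 1.803 V.

[1.80200 V, 1.80300 V)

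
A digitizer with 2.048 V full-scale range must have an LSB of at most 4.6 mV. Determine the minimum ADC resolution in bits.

Number of steps required ≥ 2.048 V / 4.6 mV = 445.22.
Need 2^N ≥ 445.22; 2^8 = 256, 2^9 = 512.
Minimum N = 9.

9 bits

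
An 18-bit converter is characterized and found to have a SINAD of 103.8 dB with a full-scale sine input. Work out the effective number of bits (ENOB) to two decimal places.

ENOB = (SINAD − 1.76) / 6.02 = (103.8 − 1.76)/6.02 = 16.950.

16.95 bits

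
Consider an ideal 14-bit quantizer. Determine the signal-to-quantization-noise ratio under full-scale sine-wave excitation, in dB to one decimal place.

86.0 dB

SNR ≈ 6.02·N + 1.76 dB = 6.02·14 + 1.76 = 86.04 dB.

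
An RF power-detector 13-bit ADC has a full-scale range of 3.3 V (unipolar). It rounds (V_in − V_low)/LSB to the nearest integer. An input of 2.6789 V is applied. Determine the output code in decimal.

code 6650

LSB = 3.3 V / 8192 = 402.83 µV.
(2.6789 − 0) / 0.000402832 = 6650.166 LSBs.
round(6650.166) = 6650.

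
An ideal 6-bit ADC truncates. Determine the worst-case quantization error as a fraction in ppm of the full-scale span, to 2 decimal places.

15625.00 ppm

Truncating → worst-case error = 1 LSB = V_FS/2^6, so 1e+06/64 = 15625 ppm of full scale.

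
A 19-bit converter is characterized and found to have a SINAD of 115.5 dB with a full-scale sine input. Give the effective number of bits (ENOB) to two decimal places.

18.89 bits

ENOB = (SINAD − 1.76) / 6.02 = (115.5 − 1.76)/6.02 = 18.894.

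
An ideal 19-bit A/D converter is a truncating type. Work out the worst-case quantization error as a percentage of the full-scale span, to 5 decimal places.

0.00019 %

Truncating → worst-case error = 1 LSB = V_FS/2^19, so 100/524288 = 0.000190735 % of full scale.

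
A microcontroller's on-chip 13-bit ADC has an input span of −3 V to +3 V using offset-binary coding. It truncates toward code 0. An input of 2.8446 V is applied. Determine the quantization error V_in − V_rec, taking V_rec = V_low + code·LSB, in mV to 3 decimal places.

One LSB is 6 V / 8192 = 0.732 mV.
Scaled input = 7979.8272 LSBs, so code = 7979.
Code 7979 maps back to (−3) + 7979×0.000732422 V = 2.8439941 V.
Error = 2.8446 − 2.8439941 = 0.000605859 V = 0.606 mV.

0.606 mV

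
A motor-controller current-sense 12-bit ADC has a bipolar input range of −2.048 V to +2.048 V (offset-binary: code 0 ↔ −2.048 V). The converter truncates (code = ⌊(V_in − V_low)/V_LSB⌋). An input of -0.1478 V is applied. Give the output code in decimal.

Full-scale span = 4.096 V; LSB = 4.096/2^12 = 1.000 mV.
Input sits at 1900.200 steps above V_low.
So the output code is 1900.

code 1900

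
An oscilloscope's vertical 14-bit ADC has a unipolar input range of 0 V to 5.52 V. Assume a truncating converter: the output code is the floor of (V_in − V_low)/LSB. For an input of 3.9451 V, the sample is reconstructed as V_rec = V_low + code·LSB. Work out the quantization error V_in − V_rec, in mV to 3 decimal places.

Step size: 5.52 V ÷ 2^14 = 336.91 µV.
(V_in − V_low)/LSB = (3.9451 − 0)/0.000336914 = 11709.5142 → code 11709 (floor).
Reconstructed: 3.9449268 V.
Error = 3.9451 − 3.9449268 = 0.000173242 V = 0.173 mV.

0.173 mV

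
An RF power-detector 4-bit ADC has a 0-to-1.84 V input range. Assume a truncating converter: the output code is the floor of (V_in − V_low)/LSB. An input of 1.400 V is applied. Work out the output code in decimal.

code 12

Full-scale span = 1.84 V; LSB = 1.84/2^4 = 115.000 mV.
(V_in − V_low)/LSB = (1.400 − 0) / 0.115 = 12.174.
⌊·⌋(12.174) = 12.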